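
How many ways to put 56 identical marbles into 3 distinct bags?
C(56+3-1, 3-1) = C(58, 2) = 1653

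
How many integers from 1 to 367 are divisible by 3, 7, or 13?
⌊367/3⌋+⌊367/7⌋+⌊367/13⌋ - ⌊367/21⌋-⌊367/39⌋-⌊367/91⌋ + ⌊367/273⌋ = 122+52+28 - 17-9-4 + 1 = 173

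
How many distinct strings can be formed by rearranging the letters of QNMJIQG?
7! / (1! × 2! × 1! × 1! × 1! × 1!) = 2520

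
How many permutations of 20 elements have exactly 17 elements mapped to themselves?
Choose the 17 fixed points C(20,17) = 1140, derange the rest: !3 = Σ_{j=0}^{3} (-1)^j·3!/j! = 6 - 6 + 3 - 1 = 2. Product = 1140 × 2 = 2280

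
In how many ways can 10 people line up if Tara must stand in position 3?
Fix one position: (10-1)! = 362880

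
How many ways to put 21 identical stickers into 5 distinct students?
C(21+5-1, 5-1) = C(25, 4) = 12650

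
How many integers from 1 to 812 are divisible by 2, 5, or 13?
⌊812/2⌋+⌊812/5⌋+⌊812/13⌋ - ⌊812/10⌋-⌊812/26⌋-⌊812/65⌋ + ⌊812/130⌋ = 406+162+62 - 81-31-12 + 6 = 512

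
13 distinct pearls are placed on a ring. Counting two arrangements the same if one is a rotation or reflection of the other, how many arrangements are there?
(13-1)!/2 = 479001600/2 = 239500800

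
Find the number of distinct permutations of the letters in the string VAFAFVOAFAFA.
12! / (5! × 4! × 2! × 1!) = 83160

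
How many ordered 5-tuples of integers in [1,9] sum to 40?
Coefficient of x^40 in (x + x² + ... + x^9)^5. By inclusion-exclusion on dice exceeding 9: Σ_j (-1)^j C(5,j)·C(40-1-9j, 4) = C(5,0)·C(39,4) - C(5,1)·C(30,4) + C(5,2)·C(21,4) - C(5,3)·C(12,4) = 1·82251 - 5·27405 + 10·5985 - 10·495 = 126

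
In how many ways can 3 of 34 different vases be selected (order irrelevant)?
C(34,3) = 34!/(3!×31!) = 5984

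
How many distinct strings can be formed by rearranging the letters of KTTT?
4! / (3! × 1!) = 4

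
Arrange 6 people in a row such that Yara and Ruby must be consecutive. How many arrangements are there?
Treat the 2 as one block: (6-2+1)! × 2! = 120 × 2 = 240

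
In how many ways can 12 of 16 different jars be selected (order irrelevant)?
C(16,12) = 16!/(12!×4!) = 1820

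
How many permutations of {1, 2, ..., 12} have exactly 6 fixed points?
Choose the 6 fixed points C(12,6) = 924, derange the rest: !6 = Σ_{j=0}^{6} (-1)^j·6!/j! = 720 - 720 + 360 - 120 + 30 - 6 + 1 = 265. Product = 924 × 265 = 244860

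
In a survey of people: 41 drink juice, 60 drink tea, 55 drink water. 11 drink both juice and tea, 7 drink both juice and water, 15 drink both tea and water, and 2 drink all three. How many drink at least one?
|A∪B∪C| = 41+60+55-11-7-15+2 = 125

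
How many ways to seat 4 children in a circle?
Circular: fix one position, arrange the rest. (4-1)! = 6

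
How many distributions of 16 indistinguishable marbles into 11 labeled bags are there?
C(16+11-1, 11-1) = C(26, 10) = 5311735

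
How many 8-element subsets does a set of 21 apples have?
C(21,8) = 21!/(8!×13!) = 203490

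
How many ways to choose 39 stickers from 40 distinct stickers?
C(40,39) = 40!/(39!×1!) = 40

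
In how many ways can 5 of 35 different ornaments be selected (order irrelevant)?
C(35,5) = 35!/(5!×30!) = 324632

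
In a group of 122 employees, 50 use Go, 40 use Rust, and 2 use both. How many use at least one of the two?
|A∪B| = |A| + |B| - |A∩B| = 50 + 40 - 2 = 88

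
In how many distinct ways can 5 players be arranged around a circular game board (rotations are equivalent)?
Circular: fix one position, arrange the rest. (5-1)! = 24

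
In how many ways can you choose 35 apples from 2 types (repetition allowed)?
C(35+2-1, 2-1) = C(36, 1) = 36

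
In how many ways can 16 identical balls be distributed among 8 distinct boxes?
C(16+8-1, 8-1) = C(23, 7) = 245157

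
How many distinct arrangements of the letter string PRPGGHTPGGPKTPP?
15! / (1! × 2! × 6! × 1! × 4! × 1!) = 37837800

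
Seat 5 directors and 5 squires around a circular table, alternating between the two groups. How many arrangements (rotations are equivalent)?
Fix one of the directors: (5-1)! ways for the remaining directors, × 5! ways for the squires = 24 × 120 = 2880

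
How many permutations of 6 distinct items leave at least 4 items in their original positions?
Exactly j fixed points: C(6,j)·!(6-j); sum over j ≥ 4 (derangement numbers via !m = (m-1)·(!(m-1) + !(m-2)): !0..!2 = 1, 0, 1). Σ_{j=4}^{6} C(6,j)·!(6-j) = C(6,4)·!2 + C(6,5)·!1 + C(6,6)·!0 = 15·1 + 6·0 + 1·1 = 16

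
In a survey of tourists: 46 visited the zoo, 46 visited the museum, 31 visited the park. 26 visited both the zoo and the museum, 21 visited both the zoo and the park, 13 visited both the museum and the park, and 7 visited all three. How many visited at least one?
|A∪B∪C| = 46+46+31-26-21-13+7 = 70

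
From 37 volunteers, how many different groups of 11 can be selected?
C(37,11) = 37!/(11!×26!) = 854992152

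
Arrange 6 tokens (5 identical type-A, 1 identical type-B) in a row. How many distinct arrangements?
6! / (5! × 1!) = 6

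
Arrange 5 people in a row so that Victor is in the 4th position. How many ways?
Fix one position: (5-1)! = 24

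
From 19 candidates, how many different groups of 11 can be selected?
C(19,11) = 19!/(11!×8!) = 75582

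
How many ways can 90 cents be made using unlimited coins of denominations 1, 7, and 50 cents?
Coefficient of x^90 in 1/(1-x^1) · 1/(1-x^7) · 1/(1-x^50). Case on j = number of 50-cent coins (j = 0..1); remainder r = 90 - 50j is made from {1,7} in ⌊r/7⌋+1 ways. r = 90, 40 → 13 + 6 = 19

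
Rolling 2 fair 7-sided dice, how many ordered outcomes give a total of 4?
Coefficient of x^4 in (x + x² + ... + x^7)^2. By inclusion-exclusion on dice exceeding 7: Σ_j (-1)^j C(2,j)·C(4-1-7j, 1) = C(2,0)·C(3,1) = 1·3 = 3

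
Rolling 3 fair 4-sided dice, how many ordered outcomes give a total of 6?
Coefficient of x^6 in (x + x² + ... + x^4)^3. By inclusion-exclusion on dice exceeding 4: Σ_j (-1)^j C(3,j)·C(6-1-4j, 2) = C(3,0)·C(5,2) = 1·10 = 10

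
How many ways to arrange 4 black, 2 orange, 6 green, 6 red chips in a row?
18! / (4! × 2! × 6! × 6!) = 257297040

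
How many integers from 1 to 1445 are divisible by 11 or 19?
⌊1445/11⌋ + ⌊1445/19⌋ - ⌊1445/209⌋ = 131 + 76 - 6 = 201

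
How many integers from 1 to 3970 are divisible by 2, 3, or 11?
⌊3970/2⌋+⌊3970/3⌋+⌊3970/11⌋ - ⌊3970/6⌋-⌊3970/22⌋-⌊3970/33⌋ + ⌊3970/66⌋ = 1985+1323+360 - 661-180-120 + 60 = 2767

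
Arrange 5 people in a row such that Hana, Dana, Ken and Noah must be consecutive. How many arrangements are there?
Treat the 4 as one block: (5-4+1)! × 4! = 2 × 24 = 48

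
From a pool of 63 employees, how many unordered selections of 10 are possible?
C(63,10) = 63!/(10!×53!) = 127805525001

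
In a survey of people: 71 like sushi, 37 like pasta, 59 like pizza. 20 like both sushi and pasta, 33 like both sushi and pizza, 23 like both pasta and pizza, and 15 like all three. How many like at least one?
|A∪B∪C| = 71+37+59-20-33-23+15 = 106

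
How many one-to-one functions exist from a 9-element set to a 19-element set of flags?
P(19,9) = 19!/(19-9)! = 33522128640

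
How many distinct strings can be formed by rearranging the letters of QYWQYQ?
6! / (1! × 2! × 3!) = 60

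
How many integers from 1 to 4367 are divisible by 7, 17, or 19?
⌊4367/7⌋+⌊4367/17⌋+⌊4367/19⌋ - ⌊4367/119⌋-⌊4367/133⌋-⌊4367/323⌋ + ⌊4367/2261⌋ = 623+256+229 - 36-32-13 + 1 = 1028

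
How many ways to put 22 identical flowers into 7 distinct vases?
C(22+7-1, 7-1) = C(28, 6) = 376740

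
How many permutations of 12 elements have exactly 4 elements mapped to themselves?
Choose the 4 fixed points C(12,4) = 495, derange the rest: !8 = Σ_{j=0}^{8} (-1)^j·8!/j! = 40320 - 40320 + 20160 - 6720 + 1680 - 336 + 56 - 8 + 1 = 14833. Product = 495 × 14833 = 7342335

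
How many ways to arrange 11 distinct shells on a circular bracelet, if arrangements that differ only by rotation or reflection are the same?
(11-1)!/2 = 3628800/2 = 1814400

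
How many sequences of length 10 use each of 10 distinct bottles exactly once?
10! = 3628800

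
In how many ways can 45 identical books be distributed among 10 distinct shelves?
C(45+10-1, 10-1) = C(54, 9) = 5317936260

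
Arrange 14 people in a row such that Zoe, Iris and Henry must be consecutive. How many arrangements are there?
Treat the 3 as one block: (14-3+1)! × 3! = 479001600 × 6 = 2874009600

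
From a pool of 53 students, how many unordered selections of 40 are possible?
C(53,40) = 53!/(40!×13!) = 841392966470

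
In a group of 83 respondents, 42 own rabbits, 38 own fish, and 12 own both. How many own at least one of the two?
|A∪B| = |A| + |B| - |A∩B| = 42 + 38 - 12 = 68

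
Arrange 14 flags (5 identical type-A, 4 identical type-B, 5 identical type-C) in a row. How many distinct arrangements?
14! / (5! × 4! × 5!) = 252252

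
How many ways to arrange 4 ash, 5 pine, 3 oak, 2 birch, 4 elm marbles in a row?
18! / (4! × 5! × 3! × 2! × 4!) = 7718911200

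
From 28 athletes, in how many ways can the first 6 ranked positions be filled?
P(28,6) = 28!/(28-6)! = 271252800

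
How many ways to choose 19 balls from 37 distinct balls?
C(37,19) = 37!/(19!×18!) = 17672631900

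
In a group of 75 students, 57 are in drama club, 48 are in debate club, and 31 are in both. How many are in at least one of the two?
|A∪B| = |A| + |B| - |A∩B| = 57 + 48 - 31 = 74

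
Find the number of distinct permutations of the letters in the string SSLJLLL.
7! / (4! × 1! × 2!) = 105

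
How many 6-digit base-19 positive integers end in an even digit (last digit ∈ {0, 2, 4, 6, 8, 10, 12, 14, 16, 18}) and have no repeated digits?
Last∈{0,2,4,6,8,10,12,14,16,18}. Last=0: 1028160. Last nonzero: 9×17×P(17,4) = 8739360. Total = 9767520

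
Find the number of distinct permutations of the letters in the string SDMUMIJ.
7! / (1! × 1! × 2! × 1! × 1! × 1!) = 2520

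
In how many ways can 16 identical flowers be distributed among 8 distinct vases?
C(16+8-1, 8-1) = C(23, 7) = 245157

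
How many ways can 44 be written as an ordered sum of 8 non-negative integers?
C(44+8-1, 8-1) = C(51, 7) = 115775100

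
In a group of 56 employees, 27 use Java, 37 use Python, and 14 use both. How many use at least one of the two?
|A∪B| = |A| + |B| - |A∩B| = 27 + 37 - 14 = 50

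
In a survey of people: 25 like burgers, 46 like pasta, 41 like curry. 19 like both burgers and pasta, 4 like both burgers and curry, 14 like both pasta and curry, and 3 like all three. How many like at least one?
|A∪B∪C| = 25+46+41-19-4-14+3 = 78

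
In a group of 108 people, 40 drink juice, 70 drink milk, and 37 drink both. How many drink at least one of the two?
|A∪B| = |A| + |B| - |A∩B| = 40 + 70 - 37 = 73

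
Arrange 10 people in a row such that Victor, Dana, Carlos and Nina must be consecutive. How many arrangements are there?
Treat the 4 as one block: (10-4+1)! × 4! = 5040 × 24 = 120960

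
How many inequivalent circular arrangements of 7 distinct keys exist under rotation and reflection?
(7-1)!/2 = 720/2 = 360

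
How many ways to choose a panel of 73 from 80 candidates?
C(80,73) = 80!/(73!×7!) = 3176716400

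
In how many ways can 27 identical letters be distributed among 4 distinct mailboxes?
C(27+4-1, 4-1) = C(30, 3) = 4060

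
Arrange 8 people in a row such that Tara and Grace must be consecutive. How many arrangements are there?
Treat the 2 as one block: (8-2+1)! × 2! = 5040 × 2 = 10080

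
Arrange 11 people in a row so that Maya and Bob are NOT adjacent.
Total - adjacent = 11! - (11-1)!×2 = 39916800 - 7257600 = 32659200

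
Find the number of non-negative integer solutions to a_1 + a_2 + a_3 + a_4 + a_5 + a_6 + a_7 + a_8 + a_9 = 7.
C(7+9-1, 9-1) = C(15, 8) = 6435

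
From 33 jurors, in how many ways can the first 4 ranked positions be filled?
P(33,4) = 33!/(33-4)! = 982080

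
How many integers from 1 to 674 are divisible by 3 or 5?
⌊674/3⌋ + ⌊674/5⌋ - ⌊674/15⌋ = 224 + 134 - 44 = 314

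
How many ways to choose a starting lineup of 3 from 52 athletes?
C(52,3) = 52!/(3!×49!) = 22100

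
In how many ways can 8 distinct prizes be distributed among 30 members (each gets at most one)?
P(30,8) = 30!/(30-8)! = 235989936000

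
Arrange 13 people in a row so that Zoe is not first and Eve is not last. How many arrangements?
By inclusion-exclusion: 13! - 2×(13-1)! + (13-2)! = 6227020800 - 958003200 + 39916800 = 5308934400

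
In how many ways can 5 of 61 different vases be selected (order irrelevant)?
C(61,5) = 61!/(5!×56!) = 5949147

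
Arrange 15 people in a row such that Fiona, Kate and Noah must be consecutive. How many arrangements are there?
Treat the 3 as one block: (15-3+1)! × 3! = 6227020800 × 6 = 37362124800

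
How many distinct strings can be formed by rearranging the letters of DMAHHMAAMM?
10! / (3! × 1! × 4! × 2!) = 12600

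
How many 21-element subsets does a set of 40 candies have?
C(40,21) = 40!/(21!×19!) = 131282408400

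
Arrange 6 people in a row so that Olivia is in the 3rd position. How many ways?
Fix one position: (6-1)! = 120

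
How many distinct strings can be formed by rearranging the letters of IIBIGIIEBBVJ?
12! / (1! × 5! × 1! × 3! × 1! × 1!) = 665280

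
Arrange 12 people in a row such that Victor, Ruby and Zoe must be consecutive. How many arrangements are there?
Treat the 3 as one block: (12-3+1)! × 3! = 3628800 × 6 = 21772800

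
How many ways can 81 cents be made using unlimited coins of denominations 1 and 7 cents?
Coefficient of x^81 in 1/(1-x^1) · 1/(1-x^7). Use j coins of 7 for j = 0..⌊81/7⌋ = 11, the rest in 1s: 11 + 1 = 12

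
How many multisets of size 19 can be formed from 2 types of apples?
C(19+2-1, 2-1) = C(20, 1) = 20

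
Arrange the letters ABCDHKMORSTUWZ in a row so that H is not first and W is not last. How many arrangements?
By inclusion-exclusion: 14! - 2×(14-1)! + (14-2)! = 87178291200 - 12454041600 + 479001600 = 75203251200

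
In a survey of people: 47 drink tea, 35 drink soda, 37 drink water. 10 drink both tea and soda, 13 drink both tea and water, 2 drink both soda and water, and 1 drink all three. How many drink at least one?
|A∪B∪C| = 47+35+37-10-13-2+1 = 95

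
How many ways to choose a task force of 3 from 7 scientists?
C(7,3) = 7!/(3!×4!) = 35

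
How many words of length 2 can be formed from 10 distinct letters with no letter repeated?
P(10,2) = 10!/(10-2)! = 90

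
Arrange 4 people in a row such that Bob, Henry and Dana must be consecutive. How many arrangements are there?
Treat the 3 as one block: (4-3+1)! × 3! = 2 × 6 = 12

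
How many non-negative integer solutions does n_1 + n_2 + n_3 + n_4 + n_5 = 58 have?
C(58+5-1, 5-1) = C(62, 4) = 557845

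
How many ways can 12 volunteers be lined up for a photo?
12! = 479001600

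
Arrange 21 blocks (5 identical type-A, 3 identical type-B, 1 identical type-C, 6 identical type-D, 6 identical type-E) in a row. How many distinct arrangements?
21! / (5! × 3! × 1! × 6! × 6!) = 136882025280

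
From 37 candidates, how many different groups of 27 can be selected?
C(37,27) = 37!/(27!×10!) = 348330136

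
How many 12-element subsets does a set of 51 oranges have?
C(51,12) = 51!/(12!×39!) = 158753389900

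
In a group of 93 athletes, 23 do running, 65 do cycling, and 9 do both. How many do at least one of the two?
|A∪B| = |A| + |B| - |A∩B| = 23 + 65 - 9 = 79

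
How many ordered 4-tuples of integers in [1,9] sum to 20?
Coefficient of x^20 in (x + x² + ... + x^9)^4. By inclusion-exclusion on dice exceeding 9: Σ_j (-1)^j C(4,j)·C(20-1-9j, 3) = C(4,0)·C(19,3) - C(4,1)·C(10,3) = 1·969 - 4·120 = 489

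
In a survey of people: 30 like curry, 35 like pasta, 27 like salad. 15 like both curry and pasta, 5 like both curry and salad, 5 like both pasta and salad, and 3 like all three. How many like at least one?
|A∪B∪C| = 30+35+27-15-5-5+3 = 70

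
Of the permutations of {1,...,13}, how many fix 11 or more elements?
Exactly j fixed points: C(13,j)·!(13-j); sum over j ≥ 11 (derangement numbers via !m = (m-1)·(!(m-1) + !(m-2)): !0..!2 = 1, 0, 1). Σ_{j=11}^{13} C(13,j)·!(13-j) = C(13,11)·!2 + C(13,12)·!1 + C(13,13)·!0 = 78·1 + 13·0 + 1·1 = 79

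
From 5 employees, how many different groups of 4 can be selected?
C(5,4) = 5!/(4!×1!) = 5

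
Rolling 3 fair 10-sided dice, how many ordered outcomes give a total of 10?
Coefficient of x^10 in (x + x² + ... + x^10)^3. By inclusion-exclusion on dice exceeding 10: Σ_j (-1)^j C(3,j)·C(10-1-10j, 2) = C(3,0)·C(9,2) = 1·36 = 36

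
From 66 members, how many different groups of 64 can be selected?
C(66,64) = 66!/(64!×2!) = 2145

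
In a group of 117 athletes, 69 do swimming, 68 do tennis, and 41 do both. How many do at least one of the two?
|A∪B| = |A| + |B| - |A∩B| = 69 + 68 - 41 = 96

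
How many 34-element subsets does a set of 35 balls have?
C(35,34) = 35!/(34!×1!) = 35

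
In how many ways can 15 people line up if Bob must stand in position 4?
Fix one position: (15-1)! = 87178291200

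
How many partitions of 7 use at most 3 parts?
By conjugation, equals partitions of 7 into parts ≤ 3. Let r_j(i) = number of partitions of i into parts ≤ j, for i = 0..7. r_1(i) = 1 for all i; r_j(i) = r_{j-1}(i) + r_j(i-j). Rows j = 2..3: ≤2: 1 1 2 2 3 3 4 4; ≤3: 1 1 2 3 4 5 7 8. r_3(7) = 8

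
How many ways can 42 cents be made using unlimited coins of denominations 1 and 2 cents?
Coefficient of x^42 in 1/(1-x^1) · 1/(1-x^2). Use j coins of 2 for j = 0..⌊42/2⌋ = 21, the rest in 1s: 21 + 1 = 22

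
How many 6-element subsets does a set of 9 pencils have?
C(9,6) = 9!/(6!×3!) = 84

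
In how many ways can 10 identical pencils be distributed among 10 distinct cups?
C(10+10-1, 10-1) = C(19, 9) = 92378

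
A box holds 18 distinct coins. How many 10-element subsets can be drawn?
C(18,10) = 18!/(10!×8!) = 43758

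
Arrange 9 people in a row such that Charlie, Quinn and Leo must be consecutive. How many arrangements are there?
Treat the 3 as one block: (9-3+1)! × 3! = 5040 × 6 = 30240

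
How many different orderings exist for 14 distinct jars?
14! = 87178291200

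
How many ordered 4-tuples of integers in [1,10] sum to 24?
Coefficient of x^24 in (x + x² + ... + x^10)^4. By inclusion-exclusion on dice exceeding 10: Σ_j (-1)^j C(4,j)·C(24-1-10j, 3) = C(4,0)·C(23,3) - C(4,1)·C(13,3) + C(4,2)·C(3,3) = 1·1771 - 4·286 + 6·1 = 633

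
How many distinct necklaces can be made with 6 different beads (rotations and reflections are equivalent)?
(6-1)!/2 = 120/2 = 60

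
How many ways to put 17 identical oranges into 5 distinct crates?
C(17+5-1, 5-1) = C(21, 4) = 5985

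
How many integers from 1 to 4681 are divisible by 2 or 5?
⌊4681/2⌋ + ⌊4681/5⌋ - ⌊4681/10⌋ = 2340 + 936 - 468 = 2808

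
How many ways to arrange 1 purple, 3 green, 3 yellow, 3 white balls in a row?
10! / (1! × 3! × 3! × 3!) = 16800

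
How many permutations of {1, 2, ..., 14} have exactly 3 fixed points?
Choose the 3 fixed points C(14,3) = 364, derange the rest: !11 = Σ_{j=0}^{11} (-1)^j·11!/j! = 39916800 - 39916800 + 19958400 - 6652800 + 1663200 - 332640 + 55440 - 7920 + 990 - 110 + 11 - 1 = 14684570. Product = 364 × 14684570 = 5345183480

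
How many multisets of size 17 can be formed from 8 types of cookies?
C(17+8-1, 8-1) = C(24, 7) = 346104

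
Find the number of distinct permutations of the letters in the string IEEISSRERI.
10! / (2! × 3! × 2! × 3!) = 25200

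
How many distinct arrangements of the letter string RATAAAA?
7! / (5! × 1! × 1!) = 42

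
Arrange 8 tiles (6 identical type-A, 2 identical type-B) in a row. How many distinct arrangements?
8! / (6! × 2!) = 28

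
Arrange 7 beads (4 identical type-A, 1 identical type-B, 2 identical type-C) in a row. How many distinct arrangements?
7! / (4! × 1! × 2!) = 105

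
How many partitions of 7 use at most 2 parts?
By conjugation, equals partitions of 7 into parts ≤ 2. Let r_j(i) = number of partitions of i into parts ≤ j, for i = 0..7. r_1(i) = 1 for all i; r_j(i) = r_{j-1}(i) + r_j(i-j). Rows j = 2..2: ≤2: 1 1 2 2 3 3 4 4. r_2(7) = 4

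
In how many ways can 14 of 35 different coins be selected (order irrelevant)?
C(35,14) = 35!/(14!×21!) = 2319959400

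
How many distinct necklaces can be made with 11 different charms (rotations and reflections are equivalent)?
(11-1)!/2 = 3628800/2 = 1814400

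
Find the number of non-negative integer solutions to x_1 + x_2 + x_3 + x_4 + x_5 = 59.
C(59+5-1, 5-1) = C(63, 4) = 595665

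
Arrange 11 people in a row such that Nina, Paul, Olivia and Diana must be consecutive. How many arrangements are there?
Treat the 4 as one block: (11-4+1)! × 4! = 40320 × 24 = 967680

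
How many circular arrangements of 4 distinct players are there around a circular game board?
Circular: fix one position, arrange the rest. (4-1)! = 6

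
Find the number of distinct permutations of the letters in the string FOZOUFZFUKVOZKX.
15! / (3! × 2! × 1! × 3! × 1! × 2! × 3!) = 1513512000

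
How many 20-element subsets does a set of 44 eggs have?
C(44,20) = 44!/(20!×24!) = 1761039350070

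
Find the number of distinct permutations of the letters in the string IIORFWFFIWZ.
11! / (3! × 1! × 2! × 1! × 1! × 3!) = 554400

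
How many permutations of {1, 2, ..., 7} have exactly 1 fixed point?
Choose the 1 fixed point C(7,1) = 7, derange the rest: !6 = Σ_{j=0}^{6} (-1)^j·6!/j! = 720 - 720 + 360 - 120 + 30 - 6 + 1 = 265. Product = 7 × 265 = 1855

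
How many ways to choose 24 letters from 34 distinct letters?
C(34,24) = 34!/(24!×10!) = 131128140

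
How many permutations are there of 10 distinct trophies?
10! = 3628800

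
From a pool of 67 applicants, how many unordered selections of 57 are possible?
C(67,57) = 67!/(57!×10!) = 247994680648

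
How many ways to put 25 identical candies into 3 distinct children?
C(25+3-1, 3-1) = C(27, 2) = 351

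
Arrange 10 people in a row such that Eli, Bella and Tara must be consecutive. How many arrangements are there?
Treat the 3 as one block: (10-3+1)! × 3! = 40320 × 6 = 241920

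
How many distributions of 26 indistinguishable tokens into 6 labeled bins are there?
C(26+6-1, 6-1) = C(31, 5) = 169911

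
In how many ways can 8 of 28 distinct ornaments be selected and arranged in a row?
P(28,8) = 28!/(28-8)! = 125318793600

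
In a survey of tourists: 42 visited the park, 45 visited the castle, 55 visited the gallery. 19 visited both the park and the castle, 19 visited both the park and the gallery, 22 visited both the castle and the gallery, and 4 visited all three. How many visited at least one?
|A∪B∪C| = 42+45+55-19-19-22+4 = 86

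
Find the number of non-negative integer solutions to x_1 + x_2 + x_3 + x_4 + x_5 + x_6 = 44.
C(44+6-1, 6-1) = C(49, 5) = 1906884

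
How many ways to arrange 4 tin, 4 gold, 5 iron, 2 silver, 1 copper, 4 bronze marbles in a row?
20! / (4! × 4! × 5! × 2! × 1! × 4!) = 733296564000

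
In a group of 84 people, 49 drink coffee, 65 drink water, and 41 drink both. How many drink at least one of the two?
|A∪B| = |A| + |B| - |A∩B| = 49 + 65 - 41 = 73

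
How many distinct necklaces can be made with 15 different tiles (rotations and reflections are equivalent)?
(15-1)!/2 = 87178291200/2 = 43589145600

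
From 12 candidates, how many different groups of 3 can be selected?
C(12,3) = 12!/(3!×9!) = 220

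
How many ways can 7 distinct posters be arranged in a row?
7! = 5040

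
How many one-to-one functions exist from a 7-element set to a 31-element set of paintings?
P(31,7) = 31!/(31-7)! = 13253058000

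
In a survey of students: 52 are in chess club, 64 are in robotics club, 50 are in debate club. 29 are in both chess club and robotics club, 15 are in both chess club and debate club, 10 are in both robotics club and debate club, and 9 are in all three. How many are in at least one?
|A∪B∪C| = 52+64+50-29-15-10+9 = 121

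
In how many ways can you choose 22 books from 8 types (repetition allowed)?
C(22+8-1, 8-1) = C(29, 7) = 1560780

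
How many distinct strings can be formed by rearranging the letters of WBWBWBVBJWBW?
12! / (5! × 1! × 5! × 1!) = 33264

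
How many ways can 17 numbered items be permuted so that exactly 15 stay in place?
Choose the 15 fixed points C(17,15) = 136, derange the rest: !2 = Σ_{j=0}^{2} (-1)^j·2!/j! = 2 - 2 + 1 = 1. Product = 136 × 1 = 136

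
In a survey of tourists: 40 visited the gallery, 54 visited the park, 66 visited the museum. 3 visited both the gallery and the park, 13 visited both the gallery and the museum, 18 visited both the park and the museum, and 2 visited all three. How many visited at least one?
|A∪B∪C| = 40+54+66-3-13-18+2 = 128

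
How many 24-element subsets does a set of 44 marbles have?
C(44,24) = 44!/(24!×20!) = 1761039350070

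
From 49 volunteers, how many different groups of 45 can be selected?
C(49,45) = 49!/(45!×4!) = 211876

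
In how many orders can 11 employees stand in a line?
11! = 39916800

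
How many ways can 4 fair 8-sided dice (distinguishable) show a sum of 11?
Coefficient of x^11 in (x + x² + ... + x^8)^4. By inclusion-exclusion on dice exceeding 8: Σ_j (-1)^j C(4,j)·C(11-1-8j, 3) = C(4,0)·C(10,3) = 1·120 = 120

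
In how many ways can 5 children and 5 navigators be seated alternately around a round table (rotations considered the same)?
Fix one of the children: (5-1)! ways for the remaining children, × 5! ways for the navigators = 24 × 120 = 2880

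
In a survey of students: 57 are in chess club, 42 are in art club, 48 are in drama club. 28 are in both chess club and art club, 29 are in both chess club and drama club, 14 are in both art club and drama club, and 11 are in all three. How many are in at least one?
|A∪B∪C| = 57+42+48-28-29-14+11 = 87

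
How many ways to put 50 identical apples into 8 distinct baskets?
C(50+8-1, 8-1) = C(57, 7) = 264385836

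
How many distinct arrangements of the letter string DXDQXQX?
7! / (2! × 3! × 2!) = 210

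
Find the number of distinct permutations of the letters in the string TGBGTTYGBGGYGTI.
15! / (6! × 1! × 2! × 4! × 2!) = 18918900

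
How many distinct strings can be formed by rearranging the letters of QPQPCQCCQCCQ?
12! / (2! × 5! × 5!) = 16632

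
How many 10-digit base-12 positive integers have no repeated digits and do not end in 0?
Last digit: 11 nonzero choices. First digit: 10 (nonzero, ≠last). Middle 8: P(10,8) = 1814400. Total = 199584000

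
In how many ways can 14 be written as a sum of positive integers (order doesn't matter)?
Pentagonal recurrence p(n) = p(n-1) + p(n-2) - p(n-5) - p(n-7) + p(n-12) + p(n-15) - ... gives p(0..13) = 1, 1, 2, 3, 5, 7, 11, 15, 22, 30, 42, 56, 77, 101. p(14) = p(13) + p(12) - p(9) - p(7) + p(2) = 101 + 77 - 30 - 15 + 2 = 135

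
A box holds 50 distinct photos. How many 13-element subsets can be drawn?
C(50,13) = 50!/(13!×37!) = 354860518600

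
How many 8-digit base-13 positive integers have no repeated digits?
First digit: 12 choices (nonzero). Then descending: 12 × 12 × 11 × 10 × 9 × 8 × 7 × 6 = 47900160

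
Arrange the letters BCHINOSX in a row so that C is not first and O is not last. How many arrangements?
By inclusion-exclusion: 8! - 2×(8-1)! + (8-2)! = 40320 - 10080 + 720 = 30960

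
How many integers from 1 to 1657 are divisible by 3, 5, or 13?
⌊1657/3⌋+⌊1657/5⌋+⌊1657/13⌋ - ⌊1657/15⌋-⌊1657/39⌋-⌊1657/65⌋ + ⌊1657/195⌋ = 552+331+127 - 110-42-25 + 8 = 841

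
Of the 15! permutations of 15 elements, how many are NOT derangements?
Complement of the derangements. !15 = Σ_{j=0}^{15} (-1)^j·15!/j! = 1307674368000 - 1307674368000 + 653837184000 - 217945728000 + 54486432000 - 10897286400 + 1816214400 - 259459200 + 32432400 - 3603600 + 360360 - 32760 + 2730 - 210 + 15 - 1 = 481066515734. 15! - !15 = 1307674368000 - 481066515734 = 826607852266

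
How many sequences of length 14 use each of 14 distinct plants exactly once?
14! = 87178291200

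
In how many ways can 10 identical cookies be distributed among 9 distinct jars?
C(10+9-1, 9-1) = C(18, 8) = 43758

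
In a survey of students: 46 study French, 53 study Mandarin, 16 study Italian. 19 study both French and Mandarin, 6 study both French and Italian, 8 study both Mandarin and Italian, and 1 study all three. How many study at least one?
|A∪B∪C| = 46+53+16-19-6-8+1 = 83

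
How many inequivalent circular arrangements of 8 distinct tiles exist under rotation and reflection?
(8-1)!/2 = 5040/2 = 2520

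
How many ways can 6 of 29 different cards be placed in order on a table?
P(29,6) = 29!/(29-6)! = 342014400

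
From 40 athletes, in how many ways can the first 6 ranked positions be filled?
P(40,6) = 40!/(40-6)! = 2763633600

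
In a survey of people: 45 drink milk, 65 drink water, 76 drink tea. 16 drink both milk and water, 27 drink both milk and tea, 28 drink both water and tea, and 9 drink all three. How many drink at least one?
|A∪B∪C| = 45+65+76-16-27-28+9 = 124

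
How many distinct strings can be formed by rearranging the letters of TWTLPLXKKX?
10! / (1! × 2! × 2! × 1! × 2! × 2!) = 226800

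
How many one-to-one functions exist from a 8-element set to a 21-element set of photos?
P(21,8) = 21!/(21-8)! = 8204716800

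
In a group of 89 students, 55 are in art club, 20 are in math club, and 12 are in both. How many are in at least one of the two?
|A∪B| = |A| + |B| - |A∩B| = 55 + 20 - 12 = 63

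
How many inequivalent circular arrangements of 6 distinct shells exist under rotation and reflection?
(6-1)!/2 = 120/2 = 60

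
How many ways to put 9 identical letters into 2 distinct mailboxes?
C(9+2-1, 2-1) = C(10, 1) = 10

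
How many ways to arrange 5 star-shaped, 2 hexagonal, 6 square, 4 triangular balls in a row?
17! / (5! × 2! × 6! × 4!) = 85765680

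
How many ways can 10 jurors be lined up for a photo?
10! = 3628800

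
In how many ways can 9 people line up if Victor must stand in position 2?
Fix one position: (9-1)! = 40320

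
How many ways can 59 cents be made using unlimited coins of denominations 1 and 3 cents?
Coefficient of x^59 in 1/(1-x^1) · 1/(1-x^3). Use j coins of 3 for j = 0..⌊59/3⌋ = 19, the rest in 1s: 19 + 1 = 20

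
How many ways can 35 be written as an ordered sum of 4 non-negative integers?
C(35+4-1, 4-1) = C(38, 3) = 8436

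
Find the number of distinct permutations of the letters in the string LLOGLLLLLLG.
11! / (8! × 2! × 1!) = 495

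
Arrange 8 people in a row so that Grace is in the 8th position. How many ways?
Fix one position: (8-1)! = 5040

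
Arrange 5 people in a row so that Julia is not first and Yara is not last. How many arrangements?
By inclusion-exclusion: 5! - 2×(5-1)! + (5-2)! = 120 - 48 + 6 = 78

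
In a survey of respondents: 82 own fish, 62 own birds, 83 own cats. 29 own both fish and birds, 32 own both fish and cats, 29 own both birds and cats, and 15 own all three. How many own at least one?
|A∪B∪C| = 82+62+83-29-32-29+15 = 152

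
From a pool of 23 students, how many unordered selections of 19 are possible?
C(23,19) = 23!/(19!×4!) = 8855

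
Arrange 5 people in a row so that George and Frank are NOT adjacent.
Total - adjacent = 5! - (5-1)!×2 = 120 - 48 = 72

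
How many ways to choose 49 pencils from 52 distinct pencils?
C(52,49) = 52!/(49!×3!) = 22100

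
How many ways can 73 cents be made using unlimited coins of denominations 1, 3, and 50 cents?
Coefficient of x^73 in 1/(1-x^1) · 1/(1-x^3) · 1/(1-x^50). Case on j = number of 50-cent coins (j = 0..1); remainder r = 73 - 50j is made from {1,3} in ⌊r/3⌋+1 ways. r = 73, 23 → 25 + 8 = 33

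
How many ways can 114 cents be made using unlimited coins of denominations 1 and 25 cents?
Coefficient of x^114 in 1/(1-x^1) · 1/(1-x^25). Use j coins of 25 for j = 0..⌊114/25⌋ = 4, the rest in 1s: 4 + 1 = 5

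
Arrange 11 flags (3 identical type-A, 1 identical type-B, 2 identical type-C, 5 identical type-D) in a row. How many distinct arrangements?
11! / (3! × 1! × 2! × 5!) = 27720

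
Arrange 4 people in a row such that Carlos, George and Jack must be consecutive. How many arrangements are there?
Treat the 3 as one block: (4-3+1)! × 3! = 2 × 6 = 12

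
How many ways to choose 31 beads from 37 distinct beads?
C(37,31) = 37!/(31!×6!) = 2324784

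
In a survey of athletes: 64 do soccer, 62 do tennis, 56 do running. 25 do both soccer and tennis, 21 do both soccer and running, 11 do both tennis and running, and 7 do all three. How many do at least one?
|A∪B∪C| = 64+62+56-25-21-11+7 = 132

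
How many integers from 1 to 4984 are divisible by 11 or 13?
⌊4984/11⌋ + ⌊4984/13⌋ - ⌊4984/143⌋ = 453 + 383 - 34 = 802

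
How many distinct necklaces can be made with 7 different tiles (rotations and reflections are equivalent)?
(7-1)!/2 = 720/2 = 360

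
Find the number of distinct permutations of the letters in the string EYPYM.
5! / (1! × 1! × 1! × 2!) = 60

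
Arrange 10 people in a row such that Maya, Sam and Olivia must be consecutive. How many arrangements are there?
Treat the 3 as one block: (10-3+1)! × 3! = 40320 × 6 = 241920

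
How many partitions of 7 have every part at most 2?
Let r_j(i) = number of partitions of i into parts ≤ j, for i = 0..7. r_1(i) = 1 for all i; r_j(i) = r_{j-1}(i) + r_j(i-j). Rows j = 2..2: ≤2: 1 1 2 2 3 3 4 4. r_2(7) = 4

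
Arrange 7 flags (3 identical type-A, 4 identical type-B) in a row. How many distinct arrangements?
7! / (3! × 4!) = 35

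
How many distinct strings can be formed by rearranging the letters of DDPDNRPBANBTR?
13! / (2! × 2! × 1! × 3! × 2! × 1! × 2!) = 64864800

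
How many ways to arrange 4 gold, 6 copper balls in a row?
10! / (4! × 6!) = 210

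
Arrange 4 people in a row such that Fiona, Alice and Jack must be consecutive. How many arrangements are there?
Treat the 3 as one block: (4-3+1)! × 3! = 2 × 6 = 12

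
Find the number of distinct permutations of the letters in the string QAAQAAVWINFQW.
13! / (4! × 2! × 1! × 1! × 1! × 3! × 1!) = 21621600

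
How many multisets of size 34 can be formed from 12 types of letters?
C(34+12-1, 12-1) = C(45, 11) = 10150595910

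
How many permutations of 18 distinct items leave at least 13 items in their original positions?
Exactly j fixed points: C(18,j)·!(18-j); sum over j ≥ 13 (derangement numbers via !m = (m-1)·(!(m-1) + !(m-2)): !0..!5 = 1, 0, 1, 2, 9, 44). Σ_{j=13}^{18} C(18,j)·!(18-j) = C(18,13)·!5 + C(18,14)·!4 + C(18,15)·!3 + C(18,16)·!2 + C(18,17)·!1 + C(18,18)·!0 = 8568·44 + 3060·9 + 816·2 + 153·1 + 18·0 + 1·1 = 406318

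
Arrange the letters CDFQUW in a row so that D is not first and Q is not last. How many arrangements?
By inclusion-exclusion: 6! - 2×(6-1)! + (6-2)! = 720 - 240 + 24 = 504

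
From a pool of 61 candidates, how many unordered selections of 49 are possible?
C(61,49) = 61!/(49!×12!) = 1742058970275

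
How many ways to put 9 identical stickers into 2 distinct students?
C(9+2-1, 2-1) = C(10, 1) = 10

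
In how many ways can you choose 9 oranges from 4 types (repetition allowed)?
C(9+4-1, 4-1) = C(12, 3) = 220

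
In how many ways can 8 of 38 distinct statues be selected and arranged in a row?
P(38,8) = 38!/(38-8)! = 1971788797440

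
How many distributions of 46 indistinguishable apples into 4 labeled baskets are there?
C(46+4-1, 4-1) = C(49, 3) = 18424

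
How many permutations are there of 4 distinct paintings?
4! = 24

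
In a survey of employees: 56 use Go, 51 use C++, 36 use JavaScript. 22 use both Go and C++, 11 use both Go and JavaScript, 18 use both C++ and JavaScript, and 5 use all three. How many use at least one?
|A∪B∪C| = 56+51+36-22-11-18+5 = 97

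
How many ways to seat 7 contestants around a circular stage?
Circular: fix one position, arrange the rest. (7-1)! = 720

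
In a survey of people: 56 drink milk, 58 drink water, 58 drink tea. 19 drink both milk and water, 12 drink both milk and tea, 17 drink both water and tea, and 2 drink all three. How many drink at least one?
|A∪B∪C| = 56+58+58-19-12-17+2 = 126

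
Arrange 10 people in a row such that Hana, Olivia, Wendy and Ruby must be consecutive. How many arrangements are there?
Treat the 4 as one block: (10-4+1)! × 4! = 5040 × 24 = 120960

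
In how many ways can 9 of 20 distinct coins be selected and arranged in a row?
P(20,9) = 20!/(20-9)! = 60949324800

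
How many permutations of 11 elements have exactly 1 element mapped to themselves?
Choose the 1 fixed point C(11,1) = 11, derange the rest: !10 = Σ_{j=0}^{10} (-1)^j·10!/j! = 3628800 - 3628800 + 1814400 - 604800 + 151200 - 30240 + 5040 - 720 + 90 - 10 + 1 = 1334961. Product = 11 × 1334961 = 14684571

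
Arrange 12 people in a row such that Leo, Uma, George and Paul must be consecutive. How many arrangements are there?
Treat the 4 as one block: (12-4+1)! × 4! = 362880 × 24 = 8709120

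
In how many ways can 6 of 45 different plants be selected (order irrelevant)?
C(45,6) = 45!/(6!×39!) = 8145060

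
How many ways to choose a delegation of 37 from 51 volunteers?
C(51,37) = 51!/(37!×14!) = 1292706174900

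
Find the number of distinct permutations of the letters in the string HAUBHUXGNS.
10! / (2! × 1! × 2! × 1! × 1! × 1! × 1! × 1!) = 907200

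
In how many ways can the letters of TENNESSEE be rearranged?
9! / (1! × 4! × 2! × 2!) = 3780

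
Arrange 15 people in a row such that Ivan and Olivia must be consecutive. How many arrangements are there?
Treat the 2 as one block: (15-2+1)! × 2! = 87178291200 × 2 = 174356582400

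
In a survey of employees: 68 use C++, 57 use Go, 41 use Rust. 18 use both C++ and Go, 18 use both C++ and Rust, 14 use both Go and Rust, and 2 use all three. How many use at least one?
|A∪B∪C| = 68+57+41-18-18-14+2 = 118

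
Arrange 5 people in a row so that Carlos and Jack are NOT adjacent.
Total - adjacent = 5! - (5-1)!×2 = 120 - 48 = 72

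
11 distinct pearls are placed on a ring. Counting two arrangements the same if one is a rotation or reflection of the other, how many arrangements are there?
(11-1)!/2 = 3628800/2 = 1814400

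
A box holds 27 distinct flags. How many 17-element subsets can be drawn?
C(27,17) = 27!/(17!×10!) = 8436285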